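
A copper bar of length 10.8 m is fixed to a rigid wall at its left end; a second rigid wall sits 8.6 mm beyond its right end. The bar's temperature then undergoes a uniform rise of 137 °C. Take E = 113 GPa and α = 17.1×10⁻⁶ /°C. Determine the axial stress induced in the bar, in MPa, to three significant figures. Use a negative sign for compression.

-175 MPa

Free thermal expansion αLΔT = 17.1e-6 · 10800 · 137 = 25.3 mm.
The walls engage after the gap closes; constrained expansion = 25.3 − 8.6 = 16.7 mm.
The walls impose strain ε = −(16.7)/10800 = -1.5464e-03; σ = Eε = 113000 · -1.5464e-03 = -174.7 MPa.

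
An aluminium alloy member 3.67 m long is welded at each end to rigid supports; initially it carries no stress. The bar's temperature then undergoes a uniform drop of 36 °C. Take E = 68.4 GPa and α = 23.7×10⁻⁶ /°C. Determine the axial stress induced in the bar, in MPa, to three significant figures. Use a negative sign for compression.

Free thermal expansion αLΔT = 23.7e-6 · 3670 · -36 = -3.131 mm.
The walls impose strain ε = −(-3.131)/3670 = 8.5320e-04; σ = Eε = 68400 · 8.5320e-04 = 58.36 MPa.

58.4 MPa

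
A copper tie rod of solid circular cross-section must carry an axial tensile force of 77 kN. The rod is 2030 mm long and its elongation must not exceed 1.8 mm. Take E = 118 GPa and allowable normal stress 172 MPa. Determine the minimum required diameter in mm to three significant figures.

Required area A ≥ P/σ_allow = 77000/172 = 447.7 mm².
For a solid circular section, d ≥ √(4A/π) = 23.87 mm.
Elongation limit: A ≥ PL/(Eδ_allow) = 77000·2030/(118000·1.8) = 735.9 mm² ⇒ d ≥ 30.61 mm.
The elongation limit governs.

30.6 mm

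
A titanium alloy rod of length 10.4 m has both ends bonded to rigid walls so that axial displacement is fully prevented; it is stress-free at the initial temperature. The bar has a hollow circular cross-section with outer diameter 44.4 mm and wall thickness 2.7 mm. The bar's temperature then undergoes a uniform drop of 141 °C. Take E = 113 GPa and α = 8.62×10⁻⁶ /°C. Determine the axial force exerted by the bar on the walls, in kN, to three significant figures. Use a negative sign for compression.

Free thermal expansion αLΔT = 8.62e-6 · 10400 · -141 = -12.64 mm.
The walls impose strain ε = −(-12.64)/10400 = 1.2154e-03; σ = Eε = 113000 · 1.2154e-03 = 137.3 MPa.
Wall reaction R = σ·A = 137.3·353.7 = 48580 N = 48.58 kN.

48.6 kN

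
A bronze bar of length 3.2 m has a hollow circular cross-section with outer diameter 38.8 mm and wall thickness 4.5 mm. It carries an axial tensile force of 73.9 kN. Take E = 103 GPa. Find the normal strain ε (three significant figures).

A = 484.9 mm².
σ = N/A = 152.4 MPa; ε = σ/E = 152.4/103000 = 1.480e-03.

0.00148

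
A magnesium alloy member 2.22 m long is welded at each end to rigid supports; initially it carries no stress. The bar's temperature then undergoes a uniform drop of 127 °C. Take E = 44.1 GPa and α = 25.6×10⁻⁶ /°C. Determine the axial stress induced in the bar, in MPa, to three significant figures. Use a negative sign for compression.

143 MPa

Free thermal expansion αLΔT = 25.6e-6 · 2220 · -127 = -7.218 mm.
The walls impose strain ε = −(-7.218)/2220 = 3.2512e-03; σ = Eε = 44100 · 3.2512e-03 = 143.4 MPa.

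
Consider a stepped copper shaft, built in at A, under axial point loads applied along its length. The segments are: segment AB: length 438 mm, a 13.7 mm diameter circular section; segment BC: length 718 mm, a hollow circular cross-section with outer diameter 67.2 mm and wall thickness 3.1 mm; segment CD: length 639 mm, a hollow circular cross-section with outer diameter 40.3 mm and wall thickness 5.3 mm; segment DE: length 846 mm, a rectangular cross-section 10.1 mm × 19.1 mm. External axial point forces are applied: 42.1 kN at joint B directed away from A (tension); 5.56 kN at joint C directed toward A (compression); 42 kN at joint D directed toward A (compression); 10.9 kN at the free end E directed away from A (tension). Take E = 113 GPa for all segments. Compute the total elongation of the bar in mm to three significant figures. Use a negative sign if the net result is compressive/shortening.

Internal axial forces (sectioning from the free end, tension +): N_DE = 10.9 kN, N_CD = -31.1 kN, N_BC = -36.66 kN, N_AB = 5.44 kN.
A_AB = 147.4 mm².
A_BC = 624.3 mm².
A_CD = 582.8 mm².
A_DE = 192.9 mm².
δ_AB = 5440·438/(147.4·113000) = 0.143 mm
δ_BC = -36660·718/(624.3·113000) = -0.3731 mm
δ_CD = -31100·639/(582.8·113000) = -0.3018 mm
δ_DE = 10900·846/(192.9·113000) = 0.423 mm
δ = Σδ_i = -0.1089 mm.

-0.109 mm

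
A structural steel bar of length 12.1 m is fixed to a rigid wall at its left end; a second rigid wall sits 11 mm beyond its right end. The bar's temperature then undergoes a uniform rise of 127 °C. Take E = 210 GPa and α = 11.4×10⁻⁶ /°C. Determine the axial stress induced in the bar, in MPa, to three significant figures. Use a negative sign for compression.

-113 MPa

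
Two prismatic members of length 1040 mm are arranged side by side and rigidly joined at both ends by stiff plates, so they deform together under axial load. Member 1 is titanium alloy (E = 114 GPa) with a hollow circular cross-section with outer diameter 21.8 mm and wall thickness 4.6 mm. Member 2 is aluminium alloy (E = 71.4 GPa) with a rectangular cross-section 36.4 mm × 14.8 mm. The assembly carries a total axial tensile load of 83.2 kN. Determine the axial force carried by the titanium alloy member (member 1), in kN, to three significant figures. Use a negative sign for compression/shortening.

A_1 = 248.6 mm².
A_2 = 538.7 mm².
Equal strain + equilibrium ⇒ each member carries load in proportion to AE: A₁E₁ = 28340000 N, A₂E₂ = 38460000 N, ΣAE = 66800000 N.
F₁ = P·A₁E₁/ΣAE = 83200·28340000/66800000 = 35290 N.

35.3 kN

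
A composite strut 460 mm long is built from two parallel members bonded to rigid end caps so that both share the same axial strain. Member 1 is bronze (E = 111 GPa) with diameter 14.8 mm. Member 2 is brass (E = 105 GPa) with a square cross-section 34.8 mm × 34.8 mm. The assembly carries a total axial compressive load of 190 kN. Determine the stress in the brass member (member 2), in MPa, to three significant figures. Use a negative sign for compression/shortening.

-136 MPa

A_1 = 172 mm².
A_2 = 1211 mm².
Equal strain + equilibrium ⇒ each member carries load in proportion to AE: A₁E₁ = 19100000 N, A₂E₂ = 127200000 N, ΣAE = 146300000 N.
σ₂ = P·E₂/ΣAE = -190000·105000/146300000 = -136.4 MPa.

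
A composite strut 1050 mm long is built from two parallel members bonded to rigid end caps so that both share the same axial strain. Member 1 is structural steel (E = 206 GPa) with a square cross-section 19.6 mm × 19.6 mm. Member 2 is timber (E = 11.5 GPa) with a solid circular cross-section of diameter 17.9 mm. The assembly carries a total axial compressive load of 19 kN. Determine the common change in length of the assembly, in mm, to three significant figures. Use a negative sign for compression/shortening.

A_1 = 384.2 mm².
A_2 = 251.6 mm².
Equal strain + equilibrium ⇒ each member carries load in proportion to AE: A₁E₁ = 79140000 N, A₂E₂ = 2894000 N, ΣAE = 82030000 N.
δ = PL/ΣAE = -19000·1050/82030000 = -0.2432 mm.

-0.243 mm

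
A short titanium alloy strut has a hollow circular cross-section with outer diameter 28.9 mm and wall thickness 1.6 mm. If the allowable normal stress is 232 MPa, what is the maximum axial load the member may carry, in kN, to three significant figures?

A = 137.2 mm².
P_max = σ_allow · A = 232 · 137.2 = 31840 N = 31.84 kN.

31.8 kN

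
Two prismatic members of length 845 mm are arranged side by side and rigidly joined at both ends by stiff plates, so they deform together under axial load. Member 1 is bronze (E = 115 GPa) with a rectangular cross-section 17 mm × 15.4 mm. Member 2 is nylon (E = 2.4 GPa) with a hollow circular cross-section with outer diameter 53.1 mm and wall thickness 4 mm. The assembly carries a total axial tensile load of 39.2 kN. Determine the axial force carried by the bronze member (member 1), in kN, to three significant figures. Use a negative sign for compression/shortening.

37.4 kN

A_1 = 261.8 mm².
A_2 = 617 mm².
Equal strain + equilibrium ⇒ each member carries load in proportion to AE: A₁E₁ = 30110000 N, A₂E₂ = 1481000 N, ΣAE = 31590000 N.
F₁ = P·A₁E₁/ΣAE = 39200·30110000/31590000 = 37360 N.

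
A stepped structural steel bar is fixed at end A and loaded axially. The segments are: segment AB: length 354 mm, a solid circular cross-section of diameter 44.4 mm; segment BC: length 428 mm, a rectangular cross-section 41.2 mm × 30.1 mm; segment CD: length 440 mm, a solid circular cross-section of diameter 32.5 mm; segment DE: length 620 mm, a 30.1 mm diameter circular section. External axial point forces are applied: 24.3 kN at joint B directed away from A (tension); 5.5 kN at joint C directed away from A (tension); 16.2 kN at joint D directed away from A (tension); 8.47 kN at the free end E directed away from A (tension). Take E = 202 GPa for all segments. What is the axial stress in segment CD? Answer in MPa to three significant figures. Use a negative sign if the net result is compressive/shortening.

Internal axial forces (sectioning from the free end, tension +): N_DE = 8.47 kN, N_CD = 24.67 kN, N_BC = 30.17 kN, N_AB = 54.47 kN.
A_CD = 829.6 mm².
σ_CD = N_CD/A_CD = 24670/829.6 = 29.74 MPa.

29.7 MPa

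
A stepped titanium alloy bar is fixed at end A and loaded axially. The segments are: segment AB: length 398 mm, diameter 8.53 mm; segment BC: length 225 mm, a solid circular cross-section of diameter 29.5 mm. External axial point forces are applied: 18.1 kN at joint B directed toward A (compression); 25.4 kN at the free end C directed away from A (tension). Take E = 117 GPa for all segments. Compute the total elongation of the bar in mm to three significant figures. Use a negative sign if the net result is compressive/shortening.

0.506 mm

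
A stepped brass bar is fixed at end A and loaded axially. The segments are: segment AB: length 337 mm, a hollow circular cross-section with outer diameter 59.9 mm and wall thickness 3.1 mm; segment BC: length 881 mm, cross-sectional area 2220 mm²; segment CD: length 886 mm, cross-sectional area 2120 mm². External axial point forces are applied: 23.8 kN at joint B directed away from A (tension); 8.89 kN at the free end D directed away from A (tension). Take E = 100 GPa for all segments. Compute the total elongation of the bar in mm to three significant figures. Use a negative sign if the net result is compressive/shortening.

0.272 mm

Internal axial forces (sectioning from the free end, tension +): N_CD = 8.89 kN, N_BC = 8.89 kN, N_AB = 32.69 kN.
A_AB = 553.2 mm².
δ_AB = 32690·337/(553.2·100000) = 0.1992 mm
δ_BC = 8890·881/(2220·100000) = 0.03528 mm
δ_CD = 8890·886/(2120·100000) = 0.03715 mm
δ = Σδ_i = 0.2716 mm.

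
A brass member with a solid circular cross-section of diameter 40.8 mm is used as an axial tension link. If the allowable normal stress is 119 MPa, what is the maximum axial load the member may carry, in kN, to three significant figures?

A = 1307 mm².
P_max = σ_allow · A = 119 · 1307 = 155600 N = 155.6 kN.

156 kN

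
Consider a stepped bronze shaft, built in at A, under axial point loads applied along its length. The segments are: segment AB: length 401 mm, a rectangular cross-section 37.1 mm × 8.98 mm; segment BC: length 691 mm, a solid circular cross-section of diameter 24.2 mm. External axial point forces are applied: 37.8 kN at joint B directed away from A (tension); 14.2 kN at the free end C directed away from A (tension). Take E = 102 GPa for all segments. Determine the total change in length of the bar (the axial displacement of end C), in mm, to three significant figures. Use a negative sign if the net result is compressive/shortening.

0.823 mm

Internal axial forces (sectioning from the free end, tension +): N_BC = 14.2 kN, N_AB = 52 kN.
A_AB = 333.2 mm².
A_BC = 460 mm².
δ_AB = 52000·401/(333.2·102000) = 0.6136 mm
δ_BC = 14200·691/(460·102000) = 0.2091 mm
δ = Σδ_i = 0.8228 mm.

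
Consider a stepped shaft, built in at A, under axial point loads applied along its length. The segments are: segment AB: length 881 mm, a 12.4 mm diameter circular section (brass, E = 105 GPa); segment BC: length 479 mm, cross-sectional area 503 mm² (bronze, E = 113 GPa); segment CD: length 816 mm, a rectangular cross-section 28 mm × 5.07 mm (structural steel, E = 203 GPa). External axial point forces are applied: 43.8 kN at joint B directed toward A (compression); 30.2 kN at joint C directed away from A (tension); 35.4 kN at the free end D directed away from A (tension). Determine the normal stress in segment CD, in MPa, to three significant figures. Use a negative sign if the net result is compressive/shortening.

Internal axial forces (sectioning from the free end, tension +): N_CD = 35.4 kN, N_BC = 65.6 kN, N_AB = 21.8 kN.
A_CD = 142 mm².
σ_CD = N_CD/A_CD = 35400/142 = 249.4 MPa.

249 MPa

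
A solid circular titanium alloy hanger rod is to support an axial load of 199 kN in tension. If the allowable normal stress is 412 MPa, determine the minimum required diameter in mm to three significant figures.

24.8 mm

Required area A ≥ P/σ_allow = 199000/412 = 483 mm².
For a solid circular section, d ≥ √(4A/π) = 24.8 mm.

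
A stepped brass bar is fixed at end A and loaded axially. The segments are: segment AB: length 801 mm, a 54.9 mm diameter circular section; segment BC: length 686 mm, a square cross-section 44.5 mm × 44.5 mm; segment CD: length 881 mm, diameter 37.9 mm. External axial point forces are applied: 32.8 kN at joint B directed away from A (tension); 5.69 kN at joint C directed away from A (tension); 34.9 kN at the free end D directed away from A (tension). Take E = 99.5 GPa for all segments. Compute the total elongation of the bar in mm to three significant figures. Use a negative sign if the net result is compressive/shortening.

Internal axial forces (sectioning from the free end, tension +): N_CD = 34.9 kN, N_BC = 40.59 kN, N_AB = 73.39 kN.
A_AB = 2367 mm².
A_BC = 1980 mm².
A_CD = 1128 mm².
δ_AB = 73390·801/(2367·99500) = 0.2496 mm
δ_BC = 40590·686/(1980·99500) = 0.1413 mm
δ_CD = 34900·881/(1128·99500) = 0.2739 mm
δ = Σδ_i = 0.6648 mm.

0.665 mm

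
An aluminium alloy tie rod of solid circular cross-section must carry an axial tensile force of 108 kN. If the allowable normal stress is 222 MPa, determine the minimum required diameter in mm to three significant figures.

24.9 mm

Required area A ≥ P/σ_allow = 108000/222 = 486.5 mm².
For a solid circular section, d ≥ √(4A/π) = 24.89 mm.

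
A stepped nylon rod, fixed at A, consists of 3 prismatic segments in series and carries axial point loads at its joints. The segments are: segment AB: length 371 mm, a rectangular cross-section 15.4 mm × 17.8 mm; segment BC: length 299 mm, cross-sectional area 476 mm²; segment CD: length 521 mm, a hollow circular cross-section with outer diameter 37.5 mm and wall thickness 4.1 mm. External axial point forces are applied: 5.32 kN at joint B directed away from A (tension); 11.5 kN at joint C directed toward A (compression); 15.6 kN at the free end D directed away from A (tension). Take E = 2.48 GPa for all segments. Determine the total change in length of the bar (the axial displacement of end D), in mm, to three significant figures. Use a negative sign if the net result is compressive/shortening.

13.8 mm

Internal axial forces (sectioning from the free end, tension +): N_CD = 15.6 kN, N_BC = 4.1 kN, N_AB = 9.42 kN.
A_AB = 274.1 mm².
A_CD = 430.2 mm².
δ_AB = 9420·371/(274.1·2480) = 5.141 mm
δ_BC = 4100·299/(476·2480) = 1.038 mm
δ_CD = 15600·521/(430.2·2480) = 7.618 mm
δ = Σδ_i = 13.8 mm.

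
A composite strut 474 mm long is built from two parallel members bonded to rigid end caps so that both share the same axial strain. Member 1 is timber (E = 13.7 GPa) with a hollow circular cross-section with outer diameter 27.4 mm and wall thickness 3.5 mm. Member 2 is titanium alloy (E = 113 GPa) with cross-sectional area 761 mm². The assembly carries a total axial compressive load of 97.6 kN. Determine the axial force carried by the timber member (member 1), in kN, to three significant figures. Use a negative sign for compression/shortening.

-3.92 kN

A_1 = 262.8 mm².
Equal strain + equilibrium ⇒ each member carries load in proportion to AE: A₁E₁ = 3600000 N, A₂E₂ = 85990000 N, ΣAE = 89590000 N.
F₁ = P·A₁E₁/ΣAE = -97600·3600000/89590000 = -3922 N.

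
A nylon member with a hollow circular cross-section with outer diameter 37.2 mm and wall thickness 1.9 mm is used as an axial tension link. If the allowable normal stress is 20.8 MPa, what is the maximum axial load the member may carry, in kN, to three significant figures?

A = 210.7 mm².
P_max = σ_allow · A = 20.8 · 210.7 = 4383 N = 4.383 kN.

4.38 kN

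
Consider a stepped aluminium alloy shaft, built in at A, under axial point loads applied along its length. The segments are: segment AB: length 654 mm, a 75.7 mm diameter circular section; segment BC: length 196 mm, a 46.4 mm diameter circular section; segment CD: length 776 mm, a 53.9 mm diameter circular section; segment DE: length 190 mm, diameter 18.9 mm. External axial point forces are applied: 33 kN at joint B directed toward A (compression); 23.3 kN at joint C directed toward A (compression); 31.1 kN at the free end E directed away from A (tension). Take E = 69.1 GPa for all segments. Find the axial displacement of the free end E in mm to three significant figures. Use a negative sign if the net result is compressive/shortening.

0.418 mm

Internal axial forces (sectioning from the free end, tension +): N_DE = 31.1 kN, N_CD = 31.1 kN, N_BC = 7.8 kN, N_AB = -25.2 kN.
A_AB = 4501 mm².
A_BC = 1691 mm².
A_CD = 2282 mm².
A_DE = 280.6 mm².
δ_AB = -25200·654/(4501·69100) = -0.05299 mm
δ_BC = 7800·196/(1691·69100) = 0.01308 mm
δ_CD = 31100·776/(2282·69100) = 0.1531 mm
δ_DE = 31100·190/(280.6·69100) = 0.3048 mm
δ = Σδ_i = 0.418 mm.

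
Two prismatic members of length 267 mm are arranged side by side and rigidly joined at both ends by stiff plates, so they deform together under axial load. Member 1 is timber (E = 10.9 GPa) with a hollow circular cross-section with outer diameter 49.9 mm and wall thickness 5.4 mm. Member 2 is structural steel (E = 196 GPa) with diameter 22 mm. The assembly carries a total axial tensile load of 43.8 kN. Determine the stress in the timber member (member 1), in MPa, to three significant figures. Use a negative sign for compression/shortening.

5.77 MPa

A_1 = 754.9 mm².
A_2 = 380.1 mm².
Equal strain + equilibrium ⇒ each member carries load in proportion to AE: A₁E₁ = 8229000 N, A₂E₂ = 74510000 N, ΣAE = 82730000 N.
σ₁ = P·E₁/ΣAE = 43800·10900/82730000 = 5.77 MPa.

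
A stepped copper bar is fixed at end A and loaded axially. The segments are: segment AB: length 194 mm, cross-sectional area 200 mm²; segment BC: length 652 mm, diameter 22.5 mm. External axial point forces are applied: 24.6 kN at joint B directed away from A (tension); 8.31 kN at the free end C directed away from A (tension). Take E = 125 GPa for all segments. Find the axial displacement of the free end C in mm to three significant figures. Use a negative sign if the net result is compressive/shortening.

Internal axial forces (sectioning from the free end, tension +): N_BC = 8.31 kN, N_AB = 32.91 kN.
A_BC = 397.6 mm².
δ_AB = 32910·194/(200·125000) = 0.2554 mm
δ_BC = 8310·652/(397.6·125000) = 0.109 mm
δ = Σδ_i = 0.3644 mm.

0.364 mm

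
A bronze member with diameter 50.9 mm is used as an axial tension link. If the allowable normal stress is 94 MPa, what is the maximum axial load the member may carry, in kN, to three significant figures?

191 kN

A = 2035 mm².
P_max = σ_allow · A = 94 · 2035 = 191300 N = 191.3 kN.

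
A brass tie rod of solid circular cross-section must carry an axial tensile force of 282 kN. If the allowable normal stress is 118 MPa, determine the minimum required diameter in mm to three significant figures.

55.2 mm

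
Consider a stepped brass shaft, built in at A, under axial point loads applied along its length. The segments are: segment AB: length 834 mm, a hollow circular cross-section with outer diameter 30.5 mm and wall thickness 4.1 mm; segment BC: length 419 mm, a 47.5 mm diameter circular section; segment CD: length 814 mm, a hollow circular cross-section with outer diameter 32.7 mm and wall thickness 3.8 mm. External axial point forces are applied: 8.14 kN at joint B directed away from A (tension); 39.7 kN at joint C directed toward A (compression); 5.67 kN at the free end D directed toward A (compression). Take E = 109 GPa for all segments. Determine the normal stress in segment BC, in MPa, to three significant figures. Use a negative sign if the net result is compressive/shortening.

Internal axial forces (sectioning from the free end, tension +): N_CD = -5.67 kN, N_BC = -45.37 kN, N_AB = -37.23 kN.
A_BC = 1772 mm².
σ_BC = N_BC/A_BC = -45370/1772 = -25.6 MPa.

-25.6 MPa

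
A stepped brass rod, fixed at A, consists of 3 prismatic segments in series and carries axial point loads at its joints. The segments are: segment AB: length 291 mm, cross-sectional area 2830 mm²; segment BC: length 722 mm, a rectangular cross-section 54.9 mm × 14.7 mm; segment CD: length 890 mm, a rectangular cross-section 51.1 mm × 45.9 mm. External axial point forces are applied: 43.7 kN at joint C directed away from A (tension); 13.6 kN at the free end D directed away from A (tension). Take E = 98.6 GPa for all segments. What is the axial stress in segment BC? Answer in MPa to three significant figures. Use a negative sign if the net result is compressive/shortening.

71.0 MPa

Internal axial forces (sectioning from the free end, tension +): N_CD = 13.6 kN, N_BC = 57.3 kN, N_AB = 57.3 kN.
A_BC = 807 mm².
σ_BC = N_BC/A_BC = 57300/807 = 71 MPa.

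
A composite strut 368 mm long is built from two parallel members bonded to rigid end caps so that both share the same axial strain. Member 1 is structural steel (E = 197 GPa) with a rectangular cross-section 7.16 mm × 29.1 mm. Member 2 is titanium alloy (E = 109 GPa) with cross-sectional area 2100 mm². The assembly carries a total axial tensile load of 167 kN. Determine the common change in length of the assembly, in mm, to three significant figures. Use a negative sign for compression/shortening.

0.228 mm

A_1 = 208.4 mm².
Equal strain + equilibrium ⇒ each member carries load in proportion to AE: A₁E₁ = 41050000 N, A₂E₂ = 228900000 N, ΣAE = 269900000 N.
δ = PL/ΣAE = 167000·368/269900000 = 0.2277 mm.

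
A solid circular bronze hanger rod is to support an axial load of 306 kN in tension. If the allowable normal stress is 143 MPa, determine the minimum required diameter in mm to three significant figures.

52.2 mm

Required area A ≥ P/σ_allow = 306000/143 = 2140 mm².
For a solid circular section, d ≥ √(4A/π) = 52.2 mm.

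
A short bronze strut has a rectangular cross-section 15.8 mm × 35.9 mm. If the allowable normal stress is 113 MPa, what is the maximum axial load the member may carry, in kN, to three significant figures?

64.1 kN

A = 567.2 mm².
P_max = σ_allow · A = 113 · 567.2 = 64100 N = 64.1 kN.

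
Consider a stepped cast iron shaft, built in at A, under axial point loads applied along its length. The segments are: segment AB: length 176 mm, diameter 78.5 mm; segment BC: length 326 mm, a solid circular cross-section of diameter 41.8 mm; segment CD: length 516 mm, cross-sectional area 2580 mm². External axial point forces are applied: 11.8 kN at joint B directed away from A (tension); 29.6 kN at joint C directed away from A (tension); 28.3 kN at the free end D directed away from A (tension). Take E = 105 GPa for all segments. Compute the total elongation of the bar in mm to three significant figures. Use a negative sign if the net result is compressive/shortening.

Internal axial forces (sectioning from the free end, tension +): N_CD = 28.3 kN, N_BC = 57.9 kN, N_AB = 69.7 kN.
A_AB = 4840 mm².
A_BC = 1372 mm².
δ_AB = 69700·176/(4840·105000) = 0.02414 mm
δ_BC = 57900·326/(1372·105000) = 0.131 mm
δ_CD = 28300·516/(2580·105000) = 0.0539 mm
δ = Σδ_i = 0.209 mm.

0.209 mm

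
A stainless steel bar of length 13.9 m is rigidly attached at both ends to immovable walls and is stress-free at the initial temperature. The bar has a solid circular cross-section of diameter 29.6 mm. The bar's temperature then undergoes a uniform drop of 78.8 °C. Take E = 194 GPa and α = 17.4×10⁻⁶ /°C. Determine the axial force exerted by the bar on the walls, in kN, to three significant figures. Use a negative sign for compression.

183 kN

Free thermal expansion αLΔT = 17.4e-6 · 13900 · -78.8 = -19.06 mm.
The walls impose strain ε = −(-19.06)/13900 = 1.3711e-03; σ = Eε = 194000 · 1.3711e-03 = 266 MPa.
Wall reaction R = σ·A = 266·688.1 = 183000 N = 183 kN.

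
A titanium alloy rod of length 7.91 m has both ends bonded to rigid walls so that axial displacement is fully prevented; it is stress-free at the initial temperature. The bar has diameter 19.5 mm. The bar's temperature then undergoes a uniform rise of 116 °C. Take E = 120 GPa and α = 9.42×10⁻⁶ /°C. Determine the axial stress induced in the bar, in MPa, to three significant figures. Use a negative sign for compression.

Free thermal expansion αLΔT = 9.42e-6 · 7910 · 116 = 8.643 mm.
The walls impose strain ε = −(8.643)/7910 = -1.0927e-03; σ = Eε = 120000 · -1.0927e-03 = -131.1 MPa.

-131 MPa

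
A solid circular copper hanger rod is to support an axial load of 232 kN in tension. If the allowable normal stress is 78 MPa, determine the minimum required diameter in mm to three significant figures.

61.5 mm

Required area A ≥ P/σ_allow = 232000/78 = 2974 mm².
For a solid circular section, d ≥ √(4A/π) = 61.54 mm.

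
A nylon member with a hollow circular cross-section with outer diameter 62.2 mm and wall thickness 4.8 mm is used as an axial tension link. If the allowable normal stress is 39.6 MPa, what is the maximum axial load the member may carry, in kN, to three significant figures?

A = 865.6 mm².
P_max = σ_allow · A = 39.6 · 865.6 = 34280 N = 34.28 kN.

34.3 kN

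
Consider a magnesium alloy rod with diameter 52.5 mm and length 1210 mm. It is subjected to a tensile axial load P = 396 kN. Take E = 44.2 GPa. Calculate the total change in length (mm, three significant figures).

5.01 mm

A = 2165 mm².
δ_mech = NL/(AE) = 396000·1210/(2165·44200) = 5.008 mm.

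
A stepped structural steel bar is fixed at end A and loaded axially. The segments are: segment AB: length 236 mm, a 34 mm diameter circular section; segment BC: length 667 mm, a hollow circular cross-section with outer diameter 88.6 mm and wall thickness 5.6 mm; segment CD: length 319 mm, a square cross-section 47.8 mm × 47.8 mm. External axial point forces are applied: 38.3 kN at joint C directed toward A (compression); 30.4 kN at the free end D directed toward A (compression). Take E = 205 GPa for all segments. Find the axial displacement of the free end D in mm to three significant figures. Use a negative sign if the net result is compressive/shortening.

Internal axial forces (sectioning from the free end, tension +): N_CD = -30.4 kN, N_BC = -68.7 kN, N_AB = -68.7 kN.
A_AB = 907.9 mm².
A_BC = 1460 mm².
A_CD = 2285 mm².
δ_AB = -68700·236/(907.9·205000) = -0.08711 mm
δ_BC = -68700·667/(1460·205000) = -0.1531 mm
δ_CD = -30400·319/(2285·205000) = -0.0207 mm
δ = Σδ_i = -0.2609 mm.

-0.261 mm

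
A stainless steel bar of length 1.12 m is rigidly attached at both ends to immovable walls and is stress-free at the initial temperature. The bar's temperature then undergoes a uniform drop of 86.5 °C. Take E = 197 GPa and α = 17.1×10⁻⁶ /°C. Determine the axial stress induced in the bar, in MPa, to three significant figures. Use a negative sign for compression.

Free thermal expansion αLΔT = 17.1e-6 · 1120 · -86.5 = -1.657 mm.
The walls impose strain ε = −(-1.657)/1120 = 1.4792e-03; σ = Eε = 197000 · 1.4792e-03 = 291.4 MPa.

291 MPa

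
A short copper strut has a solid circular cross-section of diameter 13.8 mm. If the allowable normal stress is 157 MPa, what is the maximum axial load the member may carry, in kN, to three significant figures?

23.5 kN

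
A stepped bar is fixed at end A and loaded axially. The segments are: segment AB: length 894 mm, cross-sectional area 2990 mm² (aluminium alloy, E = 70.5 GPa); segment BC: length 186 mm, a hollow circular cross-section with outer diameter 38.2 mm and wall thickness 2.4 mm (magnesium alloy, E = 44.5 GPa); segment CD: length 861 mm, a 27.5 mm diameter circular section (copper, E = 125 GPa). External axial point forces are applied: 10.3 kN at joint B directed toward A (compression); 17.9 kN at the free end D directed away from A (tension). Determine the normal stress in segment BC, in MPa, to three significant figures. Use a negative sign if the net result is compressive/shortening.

66.3 MPa

Internal axial forces (sectioning from the free end, tension +): N_CD = 17.9 kN, N_BC = 17.9 kN, N_AB = 7.6 kN.
A_BC = 269.9 mm².
σ_BC = N_BC/A_BC = 17900/269.9 = 66.31 MPa.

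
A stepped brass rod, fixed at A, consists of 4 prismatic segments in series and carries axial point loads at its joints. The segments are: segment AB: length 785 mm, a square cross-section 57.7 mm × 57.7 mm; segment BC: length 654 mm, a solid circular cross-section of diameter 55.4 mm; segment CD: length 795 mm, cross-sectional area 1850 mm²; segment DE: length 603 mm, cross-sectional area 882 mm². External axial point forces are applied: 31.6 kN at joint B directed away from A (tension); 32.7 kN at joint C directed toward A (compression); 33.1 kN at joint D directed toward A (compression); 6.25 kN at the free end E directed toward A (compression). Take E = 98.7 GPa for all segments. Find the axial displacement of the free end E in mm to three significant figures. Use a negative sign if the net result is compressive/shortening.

-0.509 mm

Internal axial forces (sectioning from the free end, tension +): N_DE = -6.25 kN, N_CD = -39.35 kN, N_BC = -72.05 kN, N_AB = -40.45 kN.
A_AB = 3329 mm².
A_BC = 2411 mm².
δ_AB = -40450·785/(3329·98700) = -0.09663 mm
δ_BC = -72050·654/(2411·98700) = -0.1981 mm
δ_CD = -39350·795/(1850·98700) = -0.1713 mm
δ_DE = -6250·603/(882·98700) = -0.04329 mm
δ = Σδ_i = -0.5093 mm.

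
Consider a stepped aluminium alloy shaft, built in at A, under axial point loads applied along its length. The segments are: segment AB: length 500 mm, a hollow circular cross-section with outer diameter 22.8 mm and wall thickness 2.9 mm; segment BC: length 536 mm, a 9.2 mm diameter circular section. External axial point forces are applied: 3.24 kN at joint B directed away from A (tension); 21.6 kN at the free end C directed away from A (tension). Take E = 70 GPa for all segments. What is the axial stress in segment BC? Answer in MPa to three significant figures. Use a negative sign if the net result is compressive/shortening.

Internal axial forces (sectioning from the free end, tension +): N_BC = 21.6 kN, N_AB = 24.84 kN.
A_BC = 66.48 mm².
σ_BC = N_BC/A_BC = 21600/66.48 = 324.9 MPa.

325 MPa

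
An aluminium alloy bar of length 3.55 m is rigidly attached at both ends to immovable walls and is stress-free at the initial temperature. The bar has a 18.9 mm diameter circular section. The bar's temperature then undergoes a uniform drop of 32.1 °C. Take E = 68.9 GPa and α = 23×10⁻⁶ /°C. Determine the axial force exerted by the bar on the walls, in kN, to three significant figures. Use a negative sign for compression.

14.3 kN

Free thermal expansion αLΔT = 23e-6 · 3550 · -32.1 = -2.621 mm.
The walls impose strain ε = −(-2.621)/3550 = 7.3830e-04; σ = Eε = 68900 · 7.3830e-04 = 50.87 MPa.
Wall reaction R = σ·A = 50.87·280.6 = 14270 N = 14.27 kN.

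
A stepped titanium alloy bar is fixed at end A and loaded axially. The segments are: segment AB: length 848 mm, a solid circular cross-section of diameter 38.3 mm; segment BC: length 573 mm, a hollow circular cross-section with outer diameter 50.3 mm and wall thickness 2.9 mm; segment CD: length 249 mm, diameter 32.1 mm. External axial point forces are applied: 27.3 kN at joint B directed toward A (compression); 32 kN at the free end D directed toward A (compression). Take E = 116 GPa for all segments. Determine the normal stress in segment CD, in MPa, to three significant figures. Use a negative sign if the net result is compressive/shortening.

Internal axial forces (sectioning from the free end, tension +): N_CD = -32 kN, N_BC = -32 kN, N_AB = -59.3 kN.
A_CD = 809.3 mm².
σ_CD = N_CD/A_CD = -32000/809.3 = -39.54 MPa.

-39.5 MPa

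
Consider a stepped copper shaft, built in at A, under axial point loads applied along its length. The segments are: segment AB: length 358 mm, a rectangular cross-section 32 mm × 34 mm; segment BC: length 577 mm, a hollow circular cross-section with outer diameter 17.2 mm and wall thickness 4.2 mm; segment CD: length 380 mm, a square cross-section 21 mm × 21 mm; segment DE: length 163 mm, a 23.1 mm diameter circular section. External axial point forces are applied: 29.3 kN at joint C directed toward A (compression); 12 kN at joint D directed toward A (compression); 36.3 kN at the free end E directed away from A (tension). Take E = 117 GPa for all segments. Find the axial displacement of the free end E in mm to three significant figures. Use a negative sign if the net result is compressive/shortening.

Internal axial forces (sectioning from the free end, tension +): N_DE = 36.3 kN, N_CD = 24.3 kN, N_BC = -5 kN, N_AB = -5 kN.
A_AB = 1088 mm².
A_BC = 171.5 mm².
A_CD = 441 mm².
A_DE = 419.1 mm².
δ_AB = -5000·358/(1088·117000) = -0.01406 mm
δ_BC = -5000·577/(171.5·117000) = -0.1438 mm
δ_CD = 24300·380/(441·117000) = 0.179 mm
δ_DE = 36300·163/(419.1·117000) = 0.1207 mm
δ = Σδ_i = 0.1418 mm.

0.142 mm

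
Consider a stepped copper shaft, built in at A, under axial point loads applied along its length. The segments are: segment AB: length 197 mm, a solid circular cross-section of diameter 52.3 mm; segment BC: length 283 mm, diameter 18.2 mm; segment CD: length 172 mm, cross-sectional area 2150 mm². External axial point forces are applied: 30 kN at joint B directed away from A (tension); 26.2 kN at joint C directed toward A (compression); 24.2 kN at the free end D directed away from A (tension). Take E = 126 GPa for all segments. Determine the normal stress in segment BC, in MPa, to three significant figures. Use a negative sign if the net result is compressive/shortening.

Internal axial forces (sectioning from the free end, tension +): N_CD = 24.2 kN, N_BC = -2 kN, N_AB = 28 kN.
A_BC = 260.2 mm².
σ_BC = N_BC/A_BC = -2000/260.2 = -7.688 MPa.

-7.69 MPa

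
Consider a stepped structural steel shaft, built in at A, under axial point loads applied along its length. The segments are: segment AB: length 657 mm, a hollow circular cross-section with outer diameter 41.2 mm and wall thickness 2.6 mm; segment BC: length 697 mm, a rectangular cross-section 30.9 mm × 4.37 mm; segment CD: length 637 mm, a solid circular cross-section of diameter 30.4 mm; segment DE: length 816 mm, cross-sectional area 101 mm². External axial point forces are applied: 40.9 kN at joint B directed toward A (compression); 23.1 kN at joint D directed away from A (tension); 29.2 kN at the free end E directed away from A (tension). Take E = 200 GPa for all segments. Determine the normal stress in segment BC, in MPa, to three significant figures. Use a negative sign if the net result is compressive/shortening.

387 MPa

Internal axial forces (sectioning from the free end, tension +): N_DE = 29.2 kN, N_CD = 52.3 kN, N_BC = 52.3 kN, N_AB = 11.4 kN.
A_BC = 135 mm².
σ_BC = N_BC/A_BC = 52300/135 = 387.3 MPa.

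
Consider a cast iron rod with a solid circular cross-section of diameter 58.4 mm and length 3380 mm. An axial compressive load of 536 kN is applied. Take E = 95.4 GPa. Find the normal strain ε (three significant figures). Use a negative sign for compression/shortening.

A = 2679 mm².
σ = N/A = -200.1 MPa; ε = σ/E = -200.1/95400 = -2.097e-03.

-0.00210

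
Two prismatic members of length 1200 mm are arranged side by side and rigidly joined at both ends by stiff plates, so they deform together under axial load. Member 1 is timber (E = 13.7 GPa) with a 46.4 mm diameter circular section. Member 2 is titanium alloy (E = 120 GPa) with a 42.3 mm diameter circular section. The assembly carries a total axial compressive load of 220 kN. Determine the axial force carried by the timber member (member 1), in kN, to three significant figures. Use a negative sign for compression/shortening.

A_1 = 1691 mm².
A_2 = 1405 mm².
Equal strain + equilibrium ⇒ each member carries load in proportion to AE: A₁E₁ = 23170000 N, A₂E₂ = 168600000 N, ΣAE = 191800000 N.
F₁ = P·A₁E₁/ΣAE = -220000·23170000/191800000 = -26570 N.

-26.6 kN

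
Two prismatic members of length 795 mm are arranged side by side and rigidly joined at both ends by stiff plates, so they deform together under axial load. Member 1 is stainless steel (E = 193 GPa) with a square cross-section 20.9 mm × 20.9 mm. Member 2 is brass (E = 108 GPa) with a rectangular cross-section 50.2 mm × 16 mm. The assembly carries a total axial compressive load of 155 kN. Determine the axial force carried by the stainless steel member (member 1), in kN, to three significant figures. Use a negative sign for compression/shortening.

A_1 = 436.8 mm².
A_2 = 803.2 mm².
Equal strain + equilibrium ⇒ each member carries load in proportion to AE: A₁E₁ = 84300000 N, A₂E₂ = 86750000 N, ΣAE = 171000000 N.
F₁ = P·A₁E₁/ΣAE = -155000·84300000/171000000 = -76390 N.

-76.4 kN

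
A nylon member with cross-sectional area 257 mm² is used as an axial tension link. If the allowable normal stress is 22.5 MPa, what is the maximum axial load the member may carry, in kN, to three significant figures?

P_max = σ_allow · A = 22.5 · 257 = 5782 N = 5.782 kN.

5.78 kN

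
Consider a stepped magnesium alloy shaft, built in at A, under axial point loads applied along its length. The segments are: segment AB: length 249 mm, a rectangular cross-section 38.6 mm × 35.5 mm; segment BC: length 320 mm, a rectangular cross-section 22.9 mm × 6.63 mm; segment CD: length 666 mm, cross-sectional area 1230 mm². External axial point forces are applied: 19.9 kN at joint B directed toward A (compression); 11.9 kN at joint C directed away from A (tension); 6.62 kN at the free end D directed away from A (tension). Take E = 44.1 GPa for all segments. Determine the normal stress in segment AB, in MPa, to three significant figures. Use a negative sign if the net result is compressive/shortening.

-1.01 MPa

Internal axial forces (sectioning from the free end, tension +): N_CD = 6.62 kN, N_BC = 18.52 kN, N_AB = -1.38 kN.
A_AB = 1370 mm².
σ_AB = N_AB/A_AB = -1380/1370 = -1.007 MPa.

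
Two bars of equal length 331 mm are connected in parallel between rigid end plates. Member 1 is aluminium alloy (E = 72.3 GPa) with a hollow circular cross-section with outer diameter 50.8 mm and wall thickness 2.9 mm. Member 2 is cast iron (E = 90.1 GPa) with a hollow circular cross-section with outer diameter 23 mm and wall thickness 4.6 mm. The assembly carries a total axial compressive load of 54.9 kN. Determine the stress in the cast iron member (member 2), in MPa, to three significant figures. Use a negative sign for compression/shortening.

-89.1 MPa

A_1 = 436.4 mm².
A_2 = 265.9 mm².
Equal strain + equilibrium ⇒ each member carries load in proportion to AE: A₁E₁ = 31550000 N, A₂E₂ = 23960000 N, ΣAE = 55510000 N.
σ₂ = P·E₂/ΣAE = -54900·90100/55510000 = -89.11 MPa.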